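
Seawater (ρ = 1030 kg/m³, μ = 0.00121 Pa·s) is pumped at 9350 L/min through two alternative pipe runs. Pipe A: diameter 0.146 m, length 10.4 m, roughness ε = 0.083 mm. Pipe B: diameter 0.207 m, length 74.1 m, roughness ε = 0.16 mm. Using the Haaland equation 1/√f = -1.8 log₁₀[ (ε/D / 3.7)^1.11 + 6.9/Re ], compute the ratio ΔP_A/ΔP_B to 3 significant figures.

ΔP_A/ΔP_B ≈ 0.748

Pipe A: V = Q/A = 0.1558/0.01674 = 9.308 m/s; Re = 1.157e+06; ε/D = 0.000568; Haaland → f = 0.01757; ΔP_A = f(L/D)(ρV²/2) = 5.586e+04 Pa.
Pipe B: V = Q/A = 0.1558/0.03365 = 4.631 m/s; Re = 8.159e+05; ε/D = 0.000773; Haaland → f = 0.01889; ΔP_B = f(L/D)(ρV²/2) = 7.466e+04 Pa.
ΔP_A/ΔP_B = 5.586e+04/7.466e+04 = 0.748.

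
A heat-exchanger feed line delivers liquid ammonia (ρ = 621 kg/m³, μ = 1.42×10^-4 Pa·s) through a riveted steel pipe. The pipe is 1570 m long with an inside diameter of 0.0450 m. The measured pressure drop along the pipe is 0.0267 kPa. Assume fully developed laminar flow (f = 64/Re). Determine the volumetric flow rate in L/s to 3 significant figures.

For laminar flow, f = 64/Re with Re = ρVD/μ, so Darcy-Weisbach reduces to ΔP = 32μLV/D². Solving for V: V = ΔP·D²/(32μL) = 26.7·(0.045)²/(32·0.000142·1570) = 0.007579 m/s.
Check: Re = ρVD/μ = 621·0.007579·0.045/0.000142 = 1491 < 2300, so the laminar assumption holds.
Q = V·A = 0.007579·(π/4·0.045²) = 1.205e-05 m³/s = 0.0121 L/s.

Q ≈ 0.0121 L/s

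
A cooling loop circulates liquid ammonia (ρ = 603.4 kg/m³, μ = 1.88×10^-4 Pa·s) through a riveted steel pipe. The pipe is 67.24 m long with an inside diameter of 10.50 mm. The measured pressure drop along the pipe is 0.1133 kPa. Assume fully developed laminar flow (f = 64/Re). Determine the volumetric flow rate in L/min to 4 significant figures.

For laminar flow, f = 64/Re with Re = ρVD/μ, so Darcy-Weisbach reduces to ΔP = 32μLV/D². Solving for V: V = ΔP·D²/(32μL) = 113.3·(0.0105)²/(32·0.000188·67.24) = 0.03088 m/s.
Check: Re = ρVD/μ = 603.4·0.03088·0.0105/0.000188 = 1041 < 2300, so the laminar assumption holds.
Q = V·A = 0.03088·(π/4·0.0105²) = 2.674e-06 m³/s = 0.1604 L/min.

Q ≈ 0.1604 L/min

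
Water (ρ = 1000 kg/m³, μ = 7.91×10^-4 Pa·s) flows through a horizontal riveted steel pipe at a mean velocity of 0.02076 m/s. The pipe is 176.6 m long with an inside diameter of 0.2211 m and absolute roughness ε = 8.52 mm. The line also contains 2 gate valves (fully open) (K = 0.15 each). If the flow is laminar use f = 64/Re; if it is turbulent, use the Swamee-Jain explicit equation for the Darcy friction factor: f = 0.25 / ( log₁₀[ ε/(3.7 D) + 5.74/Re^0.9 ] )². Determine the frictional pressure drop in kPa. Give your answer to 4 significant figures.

Reynolds number Re = ρVD/μ = 1000 · 0.02076 · 0.2211 / 0.000791 = 5803.
Re > 4000 → turbulent. Relative roughness ε/D = 0.00852/0.2211 = 0.0385. Swamee-Jain: f = 0.25/(log₁₀[0.0385/3.7 + 5.74/5803^0.9])² = 0.25/(log₁₀[0.0104 + 0.00235])² = 0.25/(-1.894)² = 0.0697.
Total minor-loss coefficient ΣK = 2·0.15 = 0.3.
ΔP = [f·L/D + ΣK]·(ρV²/2) = [0.0697·176.6/0.2211 + 0.3]·(1000·0.02076²/2) = [55.67 + 0.3]·0.2155 = 12.06 Pa.
ΔP = 12.06 Pa = 0.01206 kPa.

ΔP ≈ 0.01206 kPa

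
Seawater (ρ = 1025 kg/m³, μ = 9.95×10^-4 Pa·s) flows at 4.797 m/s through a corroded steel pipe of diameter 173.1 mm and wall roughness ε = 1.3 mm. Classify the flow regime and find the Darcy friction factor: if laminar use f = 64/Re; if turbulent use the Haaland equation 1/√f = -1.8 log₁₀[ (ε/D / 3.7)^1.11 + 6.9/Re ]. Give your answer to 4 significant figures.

Re = ρVD/μ = 1025·4.797·0.1731/0.000995 = 8.554e+05.
Re > 4000 → turbulent. ε/D = 0.0013/0.1731 = 0.00751; Haaland: 1/√f = -1.8 log₁₀[0.00103 + 8.07e-06] = 5.374, so f = 0.03463.

f ≈ 0.03463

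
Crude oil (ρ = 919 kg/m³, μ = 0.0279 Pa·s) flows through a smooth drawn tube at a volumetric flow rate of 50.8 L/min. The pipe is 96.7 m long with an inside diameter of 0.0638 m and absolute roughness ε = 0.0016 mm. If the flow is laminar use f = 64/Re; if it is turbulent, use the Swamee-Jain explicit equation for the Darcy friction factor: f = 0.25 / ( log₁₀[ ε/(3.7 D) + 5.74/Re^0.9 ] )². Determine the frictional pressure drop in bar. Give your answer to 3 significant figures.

Q = 50.8 L/min = 50.8/60000 = 0.0008467 m³/s.
Cross-sectional area A = πD²/4 = π(0.0638)²/4 = 0.003197 m²; mean velocity V = Q/A = 0.0008467/0.003197 = 0.2648 m/s.
Reynolds number Re = ρVD/μ = 919 · 0.2648 · 0.0638 / 0.0279 = 556.6.
Re < 2300 → laminar flow, so f = 64/Re = 64/556.6 = 0.115 (the turbulent correlation is not needed).
Darcy-Weisbach: ΔP = f(L/D)(ρV²/2) = 0.115·(96.7/0.0638)·(919·0.2648²/2) = 0.115·1516·32.23 = 5617 Pa.
ΔP = 5617 Pa = 0.0562 bar.

ΔP ≈ 0.0562 bar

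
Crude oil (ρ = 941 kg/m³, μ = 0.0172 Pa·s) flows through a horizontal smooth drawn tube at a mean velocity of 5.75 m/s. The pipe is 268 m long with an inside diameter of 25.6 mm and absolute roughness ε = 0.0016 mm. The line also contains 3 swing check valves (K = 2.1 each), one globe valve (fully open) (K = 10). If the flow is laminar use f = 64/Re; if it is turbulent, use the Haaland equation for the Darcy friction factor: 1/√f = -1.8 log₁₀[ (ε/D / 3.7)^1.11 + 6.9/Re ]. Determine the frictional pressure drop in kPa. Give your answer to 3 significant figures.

Reynolds number Re = ρVD/μ = 941 · 5.75 · 0.0256 / 0.0172 = 8053.
Re > 4000 → turbulent. Relative roughness ε/D = 1.6e-06/0.0256 = 6.25e-05. Haaland: 1/√f = -1.8 log₁₀[(6.25e-05/3.7)^1.11 + 6.9/8053] = -1.8 log₁₀[5.04e-06 + 0.000857] = 5.516, so f = 0.03286.
Total minor-loss coefficient ΣK = 3·2.1 + 1·10 = 16.3.
ΔP = [f·L/D + ΣK]·(ρV²/2) = [0.03286·268/0.0256 + 16.3]·(941·5.75²/2) = [344 + 16.3]·1.556e+04 = 5.605e+06 Pa.
ΔP = 5.605e+06 Pa = 5610 kPa.

ΔP ≈ 5610 kPa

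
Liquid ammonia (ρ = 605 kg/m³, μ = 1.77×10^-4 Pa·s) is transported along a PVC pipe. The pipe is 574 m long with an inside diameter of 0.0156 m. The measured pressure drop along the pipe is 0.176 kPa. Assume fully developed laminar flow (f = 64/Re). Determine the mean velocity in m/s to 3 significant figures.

For laminar flow, f = 64/Re with Re = ρVD/μ, so Darcy-Weisbach reduces to ΔP = 32μLV/D². Solving for V: V = ΔP·D²/(32μL) = 176·(0.0156)²/(32·0.000177·574) = 0.01317 m/s.
Check: Re = ρVD/μ = 605·0.01317·0.0156/0.000177 = 702.5 < 2300, so the laminar assumption holds.

V ≈ 0.0132 m/s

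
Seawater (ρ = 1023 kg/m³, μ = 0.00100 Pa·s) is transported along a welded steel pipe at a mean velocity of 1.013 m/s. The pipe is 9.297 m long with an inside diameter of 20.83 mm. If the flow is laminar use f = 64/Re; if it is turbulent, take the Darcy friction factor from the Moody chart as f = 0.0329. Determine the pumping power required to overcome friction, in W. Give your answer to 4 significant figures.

P ≈ 2.661 W

Reynolds number Re = ρVD/μ = 1023 · 1.013 · 0.02083 / 0.001 = 2.159e+04.
Re > 4000 → turbulent; use the Moody-chart value f = 0.0329.
Darcy-Weisbach: ΔP = f(L/D)(ρV²/2) = 0.0329·(9.297/0.02083)·(1023·1.013²/2) = 0.0329·446.3·524.9 = 7708 Pa.
Q = V·A = 1.013·0.0003408 = 0.0003452 m³/s.
Pumping power P = QΔP = 0.0003452·7708 = 2.6607 W = 2.661 W.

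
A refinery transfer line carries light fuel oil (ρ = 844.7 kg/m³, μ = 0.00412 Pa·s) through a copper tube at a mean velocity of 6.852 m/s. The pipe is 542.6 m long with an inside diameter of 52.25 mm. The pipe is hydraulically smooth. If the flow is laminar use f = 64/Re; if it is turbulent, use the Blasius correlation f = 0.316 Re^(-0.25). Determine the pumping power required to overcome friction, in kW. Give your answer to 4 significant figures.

Reynolds number Re = ρVD/μ = 844.7 · 6.852 · 0.05225 / 0.00412 = 7.34e+04.
Re > 4000 → turbulent. Smooth-pipe (Blasius): f = 0.316 Re^(-0.25) = 0.316/(7.34e+04)^0.25 = 0.0192.
Darcy-Weisbach: ΔP = f(L/D)(ρV²/2) = 0.0192·(542.6/0.05225)·(844.7·6.852²/2) = 0.0192·1.038e+04·1.983e+04 = 3.953e+06 Pa.
Q = V·A = 6.852·0.002144 = 0.01469 m³/s.
Pumping power P = QΔP = 0.01469·3.953e+06 = 58082 W = 58.08 kW.

P ≈ 58.08 kW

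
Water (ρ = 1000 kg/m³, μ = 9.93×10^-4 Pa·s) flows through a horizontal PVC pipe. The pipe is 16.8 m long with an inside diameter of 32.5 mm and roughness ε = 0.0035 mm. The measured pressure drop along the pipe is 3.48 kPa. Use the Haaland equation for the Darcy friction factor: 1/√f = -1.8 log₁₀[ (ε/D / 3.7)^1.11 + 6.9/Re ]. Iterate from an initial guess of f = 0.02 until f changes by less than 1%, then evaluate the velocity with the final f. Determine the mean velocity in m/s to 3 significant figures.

V ≈ 0.737 m/s

Rearranging Darcy-Weisbach: V = √(2·ΔP·D/(f·L·ρ)). With ε/D = 3.5e-06/0.0325 = 0.000108, iterate starting from f = 0.02:
  f = 0.02 → V = √(2·3480·0.0325/(0.02·16.8·1000)) = 0.8205 m/s; Re = ρVD/μ = 2.685e+04; f → 0.02415
  f = 0.02415 → V = 0.7467 m/s; Re = 2.444e+04; f → 0.0247
  f = 0.0247 → V = 0.7384 m/s; Re = 2.417e+04; f → 0.02476
Converged (Δf/f < 1%). With the final f = 0.02476: V = √(2·3480·0.0325/(0.02476·16.8·1000)) = 0.7374 m/s.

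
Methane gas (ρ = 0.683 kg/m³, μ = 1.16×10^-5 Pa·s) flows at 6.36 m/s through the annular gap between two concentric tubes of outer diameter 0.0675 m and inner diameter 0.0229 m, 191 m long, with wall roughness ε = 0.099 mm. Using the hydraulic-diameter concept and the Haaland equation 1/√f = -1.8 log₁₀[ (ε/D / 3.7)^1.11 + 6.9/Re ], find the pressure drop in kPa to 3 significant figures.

Hydraulic diameter D_h = 4A/P = D_o - D_i = 0.0675 - 0.0229 = 0.0446 m.
Re = ρVD_h/μ = 0.683·6.36·0.0446/1.16e-05 = 1.67e+04.
ε/D_h = 9.9e-05/0.0446 = 0.00222; Haaland gives 1/√f = -1.8 log₁₀[0.000265+0.000413] = 5.703, so f = 0.03074.
ΔP = f(L/D_h)(ρV²/2) = 0.03074·191/0.0446·13.81 = 1819 Pa.
ΔP = 1.82 kPa.

ΔP ≈ 1.82 kPa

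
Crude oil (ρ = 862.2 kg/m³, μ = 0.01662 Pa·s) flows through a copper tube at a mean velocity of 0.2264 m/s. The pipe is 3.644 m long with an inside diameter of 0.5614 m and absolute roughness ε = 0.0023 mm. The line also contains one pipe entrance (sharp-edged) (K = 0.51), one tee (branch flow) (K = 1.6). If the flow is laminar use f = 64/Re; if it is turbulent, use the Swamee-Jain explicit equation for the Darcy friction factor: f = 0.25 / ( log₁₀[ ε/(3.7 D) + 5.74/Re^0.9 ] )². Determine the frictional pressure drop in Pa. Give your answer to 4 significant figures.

ΔP ≈ 51.62 Pa

Reynolds number Re = ρVD/μ = 862.2 · 0.2264 · 0.5614 / 0.0166 = 6594.
Re > 4000 → turbulent. Relative roughness ε/D = 2.3e-06/0.5614 = 4.1e-06. Swamee-Jain: f = 0.25/(log₁₀[4.1e-06/3.7 + 5.74/6594^0.9])² = 0.25/(log₁₀[1.11e-06 + 0.0021])² = 0.25/(-2.678)² = 0.03486.
Total minor-loss coefficient ΣK = 1·0.51 + 1·1.6 = 2.11.
ΔP = [f·L/D + ΣK]·(ρV²/2) = [0.03486·3.644/0.5614 + 2.11]·(862.2·0.2264²/2) = [0.2263 + 2.11]·22.1 = 51.62 Pa.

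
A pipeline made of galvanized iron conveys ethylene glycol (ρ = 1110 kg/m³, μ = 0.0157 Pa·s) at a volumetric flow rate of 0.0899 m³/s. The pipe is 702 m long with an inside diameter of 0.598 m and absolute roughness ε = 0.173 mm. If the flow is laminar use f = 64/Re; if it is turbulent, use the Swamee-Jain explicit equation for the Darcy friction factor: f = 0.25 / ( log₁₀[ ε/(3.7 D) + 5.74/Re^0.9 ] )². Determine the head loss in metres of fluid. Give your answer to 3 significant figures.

Cross-sectional area A = πD²/4 = π(0.598)²/4 = 0.2809 m²; mean velocity V = Q/A = 0.0899/0.2809 = 0.3201 m/s.
Reynolds number Re = ρVD/μ = 1110 · 0.3201 · 0.598 / 0.0157 = 1.353e+04.
Re > 4000 → turbulent. Relative roughness ε/D = 0.000173/0.598 = 0.000289. Swamee-Jain: f = 0.25/(log₁₀[0.000289/3.7 + 5.74/1.353e+04^0.9])² = 0.25/(log₁₀[7.82e-05 + 0.0011])² = 0.25/(-2.929)² = 0.02913.
Darcy-Weisbach: ΔP = f(L/D)(ρV²/2) = 0.02913·(702/0.598)·(1110·0.3201²/2) = 0.02913·1174·56.86 = 1945 Pa.
Head loss h_f = ΔP/(ρg) = 1945/(1110·9.81) = 0.179 m.

h_f ≈ 0.179 m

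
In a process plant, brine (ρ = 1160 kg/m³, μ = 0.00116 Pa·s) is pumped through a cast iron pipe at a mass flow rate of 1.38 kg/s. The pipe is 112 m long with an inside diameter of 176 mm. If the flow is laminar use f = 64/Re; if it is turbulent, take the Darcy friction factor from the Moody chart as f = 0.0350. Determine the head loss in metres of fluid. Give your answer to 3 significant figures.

h_f ≈ 0.00271 m

A = πD²/4 = π(0.176)²/4 = 0.02433 m²; mean velocity V = ṁ/(ρA) = 1.38/(1160 · 0.02433) = 0.0489 m/s.
Reynolds number Re = ρVD/μ = 1160 · 0.0489 · 0.176 / 0.00116 = 8606.
Re > 4000 → turbulent; use the Moody-chart value f = 0.0350.
Darcy-Weisbach: ΔP = f(L/D)(ρV²/2) = 0.035·(112/0.176)·(1160·0.0489²/2) = 0.035·636.4·1.387 = 30.89 Pa.
Head loss h_f = ΔP/(ρg) = 30.89/(1160·9.81) = 0.00271 m.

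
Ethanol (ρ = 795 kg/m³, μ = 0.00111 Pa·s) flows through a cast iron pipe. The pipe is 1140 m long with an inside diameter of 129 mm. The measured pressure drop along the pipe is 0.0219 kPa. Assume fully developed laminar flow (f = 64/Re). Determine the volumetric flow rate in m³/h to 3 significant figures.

Q ≈ 0.423 m³/h

For laminar flow, f = 64/Re with Re = ρVD/μ, so Darcy-Weisbach reduces to ΔP = 32μLV/D². Solving for V: V = ΔP·D²/(32μL) = 21.9·(0.129)²/(32·0.00111·1140) = 0.009 m/s.
Check: Re = ρVD/μ = 795·0.009·0.129/0.00111 = 831.5 < 2300, so the laminar assumption holds.
Q = V·A = 0.009·(π/4·0.129²) = 0.0001176 m³/s = 0.423 m³/h.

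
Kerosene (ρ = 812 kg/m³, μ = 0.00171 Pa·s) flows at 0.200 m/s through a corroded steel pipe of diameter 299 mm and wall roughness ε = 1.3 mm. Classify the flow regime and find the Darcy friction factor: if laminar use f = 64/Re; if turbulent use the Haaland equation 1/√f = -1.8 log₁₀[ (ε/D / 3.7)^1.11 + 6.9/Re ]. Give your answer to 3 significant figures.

f ≈ 0.0322

Re = ρVD/μ = 812·0.2·0.299/0.00171 = 2.84e+04.
Re > 4000 → turbulent. ε/D = 0.0013/0.299 = 0.00435; Haaland: 1/√f = -1.8 log₁₀[0.000559 + 0.000243] = 5.572, so f = 0.03221.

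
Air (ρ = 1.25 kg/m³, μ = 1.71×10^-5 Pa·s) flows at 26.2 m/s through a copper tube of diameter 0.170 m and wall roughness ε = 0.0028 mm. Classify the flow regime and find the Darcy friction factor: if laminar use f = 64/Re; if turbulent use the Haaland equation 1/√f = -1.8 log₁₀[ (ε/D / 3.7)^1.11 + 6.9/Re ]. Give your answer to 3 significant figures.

Re = ρVD/μ = 1.25·26.2·0.17/1.71e-05 = 3.256e+05.
Re > 4000 → turbulent. ε/D = 2.8e-06/0.17 = 1.65e-05; Haaland: 1/√f = -1.8 log₁₀[1.15e-06 + 2.12e-05] = 8.372, so f = 0.01427.

f ≈ 0.0143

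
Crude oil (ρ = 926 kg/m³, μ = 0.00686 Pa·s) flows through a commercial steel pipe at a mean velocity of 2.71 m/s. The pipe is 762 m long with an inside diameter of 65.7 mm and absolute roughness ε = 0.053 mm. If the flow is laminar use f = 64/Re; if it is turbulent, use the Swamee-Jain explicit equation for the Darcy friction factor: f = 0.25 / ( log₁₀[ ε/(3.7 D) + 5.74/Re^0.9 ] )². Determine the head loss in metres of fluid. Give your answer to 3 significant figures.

Reynolds number Re = ρVD/μ = 926 · 2.71 · 0.0657 / 0.00686 = 2.403e+04.
Re > 4000 → turbulent. Relative roughness ε/D = 5.3e-05/0.0657 = 0.000807. Swamee-Jain: f = 0.25/(log₁₀[0.000807/3.7 + 5.74/2.403e+04^0.9])² = 0.25/(log₁₀[0.000218 + 0.000655])² = 0.25/(-3.059)² = 0.02672.
Darcy-Weisbach: ΔP = f(L/D)(ρV²/2) = 0.02672·(762/0.0657)·(926·2.71²/2) = 0.02672·1.16e+04·3400 = 1.054e+06 Pa.
Head loss h_f = ΔP/(ρg) = 1.054e+06/(926·9.81) = 116 m.

h_f ≈ 116 m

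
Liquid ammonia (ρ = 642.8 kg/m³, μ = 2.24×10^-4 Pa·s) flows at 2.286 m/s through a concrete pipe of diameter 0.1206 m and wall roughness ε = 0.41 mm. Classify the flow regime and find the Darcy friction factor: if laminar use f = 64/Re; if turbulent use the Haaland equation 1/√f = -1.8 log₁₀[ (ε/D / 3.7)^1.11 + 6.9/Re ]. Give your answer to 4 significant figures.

Re = ρVD/μ = 642.8·2.286·0.1206/0.000224 = 7.911e+05.
Re > 4000 → turbulent. ε/D = 0.00041/0.1206 = 0.0034; Haaland: 1/√f = -1.8 log₁₀[0.000426 + 8.72e-06] = 6.052, so f = 0.02731.

f ≈ 0.02731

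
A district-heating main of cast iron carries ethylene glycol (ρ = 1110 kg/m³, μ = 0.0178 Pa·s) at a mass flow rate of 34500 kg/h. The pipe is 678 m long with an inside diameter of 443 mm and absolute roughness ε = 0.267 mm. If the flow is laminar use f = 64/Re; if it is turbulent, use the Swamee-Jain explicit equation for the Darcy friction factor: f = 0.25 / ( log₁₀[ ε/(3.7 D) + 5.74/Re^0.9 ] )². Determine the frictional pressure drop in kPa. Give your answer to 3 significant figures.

ΔP ≈ 0.110 kPa

ṁ = 34500 kg/h = 34500/3600 = 9.583 kg/s.
A = πD²/4 = π(0.443)²/4 = 0.1541 m²; mean velocity V = ṁ/(ρA) = 9.583/(1110 · 0.1541) = 0.05601 m/s.
Reynolds number Re = ρVD/μ = 1110 · 0.05601 · 0.443 / 0.0178 = 1547.
Re < 2300 → laminar flow, so f = 64/Re = 64/1547 = 0.04136 (the turbulent correlation is not needed).
Darcy-Weisbach: ΔP = f(L/D)(ρV²/2) = 0.04136·(678/0.443)·(1110·0.05601²/2) = 0.04136·1530·1.741 = 110.2 Pa.
ΔP = 110.2 Pa = 0.110 kPa.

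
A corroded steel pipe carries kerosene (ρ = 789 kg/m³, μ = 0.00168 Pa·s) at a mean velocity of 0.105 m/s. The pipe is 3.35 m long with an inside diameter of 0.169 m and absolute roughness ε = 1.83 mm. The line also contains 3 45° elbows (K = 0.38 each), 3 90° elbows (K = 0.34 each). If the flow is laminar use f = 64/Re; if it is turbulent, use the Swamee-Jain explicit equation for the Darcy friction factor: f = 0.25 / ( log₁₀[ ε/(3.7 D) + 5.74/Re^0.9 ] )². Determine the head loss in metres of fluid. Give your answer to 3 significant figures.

h_f ≈ 0.00172 m

Reynolds number Re = ρVD/μ = 789 · 0.105 · 0.169 / 0.00168 = 8334.
Re > 4000 → turbulent. Relative roughness ε/D = 0.00183/0.169 = 0.0108. Swamee-Jain: f = 0.25/(log₁₀[0.0108/3.7 + 5.74/8334^0.9])² = 0.25/(log₁₀[0.00293 + 0.0017])² = 0.25/(-2.335)² = 0.04586.
Total minor-loss coefficient ΣK = 3·0.38 + 3·0.34 = 2.16.
ΔP = [f·L/D + ΣK]·(ρV²/2) = [0.04586·3.35/0.169 + 2.16]·(789·0.105²/2) = [0.909 + 2.16]·4.349 = 13.35 Pa.
Head loss h_f = ΔP/(ρg) = 13.35/(789·9.81) = 0.00172 m.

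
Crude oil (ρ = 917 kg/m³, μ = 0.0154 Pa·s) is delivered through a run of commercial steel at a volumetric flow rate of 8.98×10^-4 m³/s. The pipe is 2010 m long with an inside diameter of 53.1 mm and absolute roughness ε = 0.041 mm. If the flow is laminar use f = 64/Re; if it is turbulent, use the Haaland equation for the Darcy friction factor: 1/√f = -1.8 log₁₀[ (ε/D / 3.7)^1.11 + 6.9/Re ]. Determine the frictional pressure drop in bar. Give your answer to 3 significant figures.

ΔP ≈ 1.42 bar

Cross-sectional area A = πD²/4 = π(0.0531)²/4 = 0.002215 m²; mean velocity V = Q/A = 0.000898/0.002215 = 0.4055 m/s.
Reynolds number Re = ρVD/μ = 917 · 0.4055 · 0.0531 / 0.0154 = 1282.
Re < 2300 → laminar flow, so f = 64/Re = 64/1282 = 0.04992 (the turbulent correlation is not needed).
Darcy-Weisbach: ΔP = f(L/D)(ρV²/2) = 0.04992·(2010/0.0531)·(917·0.4055²/2) = 0.04992·3.785e+04·75.39 = 1.425e+05 Pa.
ΔP = 1.425e+05 Pa = 1.42 bar.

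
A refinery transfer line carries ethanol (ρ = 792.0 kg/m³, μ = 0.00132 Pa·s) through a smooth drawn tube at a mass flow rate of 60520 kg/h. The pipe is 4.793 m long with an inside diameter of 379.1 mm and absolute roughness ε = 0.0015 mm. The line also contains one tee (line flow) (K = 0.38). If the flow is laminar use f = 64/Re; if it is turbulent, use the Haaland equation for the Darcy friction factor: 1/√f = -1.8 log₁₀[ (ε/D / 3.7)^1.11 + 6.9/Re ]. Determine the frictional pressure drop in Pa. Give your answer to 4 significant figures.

ṁ = 60520 kg/h = 60520/3600 = 16.81 kg/s.
A = πD²/4 = π(0.3791)²/4 = 0.1129 m²; mean velocity V = ṁ/(ρA) = 16.81/(792 · 0.1129) = 0.1881 m/s.
Reynolds number Re = ρVD/μ = 792 · 0.1881 · 0.3791 / 0.00132 = 4.277e+04.
Re > 4000 → turbulent. Relative roughness ε/D = 1.5e-06/0.3791 = 3.96e-06. Haaland: 1/√f = -1.8 log₁₀[(3.96e-06/3.7)^1.11 + 6.9/4.277e+04] = -1.8 log₁₀[2.36e-07 + 0.000161] = 6.825, so f = 0.02147.
Total minor-loss coefficient ΣK = 1·0.38 = 0.38.
ΔP = [f·L/D + ΣK]·(ρV²/2) = [0.02147·4.793/0.3791 + 0.38]·(792·0.1881²/2) = [0.2714 + 0.38]·14 = 9.122 Pa.

ΔP ≈ 9.122 Pa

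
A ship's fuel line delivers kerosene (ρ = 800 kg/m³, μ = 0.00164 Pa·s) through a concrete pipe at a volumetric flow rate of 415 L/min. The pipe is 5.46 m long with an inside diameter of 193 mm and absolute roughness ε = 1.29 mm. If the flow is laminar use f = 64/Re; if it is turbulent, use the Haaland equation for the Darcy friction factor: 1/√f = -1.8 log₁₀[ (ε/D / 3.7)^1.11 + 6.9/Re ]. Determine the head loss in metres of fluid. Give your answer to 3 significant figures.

h_f ≈ 0.00292 m

Q = 415 L/min = 415/60000 = 0.006917 m³/s.
Cross-sectional area A = πD²/4 = π(0.193)²/4 = 0.02926 m²; mean velocity V = Q/A = 0.006917/0.02926 = 0.2364 m/s.
Reynolds number Re = ρVD/μ = 800 · 0.2364 · 0.193 / 0.00164 = 2.226e+04.
Re > 4000 → turbulent. Relative roughness ε/D = 0.00129/0.193 = 0.00668. Haaland: 1/√f = -1.8 log₁₀[(0.00668/3.7)^1.11 + 6.9/2.226e+04] = -1.8 log₁₀[0.000902 + 0.00031] = 5.25, so f = 0.03628.
Darcy-Weisbach: ΔP = f(L/D)(ρV²/2) = 0.03628·(5.46/0.193)·(800·0.2364²/2) = 0.03628·28.29·22.36 = 22.95 Pa.
Head loss h_f = ΔP/(ρg) = 22.95/(800·9.81) = 0.00292 m.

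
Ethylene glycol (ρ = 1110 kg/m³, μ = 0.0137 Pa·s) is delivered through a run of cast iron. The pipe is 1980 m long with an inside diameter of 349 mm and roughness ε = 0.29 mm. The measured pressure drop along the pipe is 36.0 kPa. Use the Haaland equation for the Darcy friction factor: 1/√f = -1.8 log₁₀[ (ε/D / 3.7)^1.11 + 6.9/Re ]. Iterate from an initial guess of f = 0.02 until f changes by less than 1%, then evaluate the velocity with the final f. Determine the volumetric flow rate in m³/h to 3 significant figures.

Rearranging Darcy-Weisbach: V = √(2·ΔP·D/(f·L·ρ)). With ε/D = 0.00029/0.349 = 0.000831, iterate starting from f = 0.02:
  f = 0.02 → V = √(2·3.6e+04·0.349/(0.02·1980·1110)) = 0.7561 m/s; Re = ρVD/μ = 2.138e+04; f → 0.02693
  f = 0.02693 → V = 0.6515 m/s; Re = 1.842e+04; f → 0.02777
  f = 0.02777 → V = 0.6417 m/s; Re = 1.814e+04; f → 0.02786
Converged (Δf/f < 1%). With the final f = 0.02786: V = √(2·3.6e+04·0.349/(0.02786·1980·1110)) = 0.6406 m/s.
Q = V·A = 0.6406·(π/4·0.349²) = 0.06128 m³/s = 221 m³/h.

Q ≈ 221 m³/h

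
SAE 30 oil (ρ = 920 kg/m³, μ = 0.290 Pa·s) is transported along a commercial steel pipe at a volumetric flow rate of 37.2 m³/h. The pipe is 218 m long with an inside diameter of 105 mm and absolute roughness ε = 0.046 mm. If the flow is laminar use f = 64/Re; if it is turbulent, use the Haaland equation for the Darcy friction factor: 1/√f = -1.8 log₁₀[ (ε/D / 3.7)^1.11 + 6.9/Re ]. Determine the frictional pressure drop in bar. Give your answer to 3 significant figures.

ΔP ≈ 2.19 bar

Q = 37.2 m³/h = 37.2/3600 = 0.01033 m³/s.
Cross-sectional area A = πD²/4 = π(0.105)²/4 = 0.008659 m²; mean velocity V = Q/A = 0.01033/0.008659 = 1.193 m/s.
Reynolds number Re = ρVD/μ = 920 · 1.193 · 0.105 / 0.29 = 397.5.
Re < 2300 → laminar flow, so f = 64/Re = 64/397.5 = 0.161 (the turbulent correlation is not needed).
Darcy-Weisbach: ΔP = f(L/D)(ρV²/2) = 0.161·(218/0.105)·(920·1.193²/2) = 0.161·2076·655.1 = 2.19e+05 Pa.
ΔP = 2.19e+05 Pa = 2.19 bar.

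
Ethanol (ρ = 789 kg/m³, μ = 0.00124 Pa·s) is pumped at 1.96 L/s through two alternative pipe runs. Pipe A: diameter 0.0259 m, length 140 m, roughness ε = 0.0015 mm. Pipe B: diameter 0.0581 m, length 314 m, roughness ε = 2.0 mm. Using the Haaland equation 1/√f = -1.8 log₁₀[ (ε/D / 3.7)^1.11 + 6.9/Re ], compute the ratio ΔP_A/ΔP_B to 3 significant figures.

Pipe A: V = Q/A = 0.00196/0.0005269 = 3.72 m/s; Re = 6.131e+04; ε/D = 5.79e-05; Haaland → f = 0.01997; ΔP_A = f(L/D)(ρV²/2) = 5.894e+05 Pa.
Pipe B: V = Q/A = 0.00196/0.002651 = 0.7393 m/s; Re = 2.733e+04; ε/D = 0.0344; Haaland → f = 0.06176; ΔP_B = f(L/D)(ρV²/2) = 7.197e+04 Pa.
ΔP_A/ΔP_B = 5.894e+05/7.197e+04 = 8.19.

ΔP_A/ΔP_B ≈ 8.19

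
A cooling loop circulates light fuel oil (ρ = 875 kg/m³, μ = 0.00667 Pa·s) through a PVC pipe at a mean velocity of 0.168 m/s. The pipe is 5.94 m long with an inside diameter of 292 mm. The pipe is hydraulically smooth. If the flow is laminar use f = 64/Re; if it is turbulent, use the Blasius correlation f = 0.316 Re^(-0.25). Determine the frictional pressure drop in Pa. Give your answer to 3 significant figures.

ΔP ≈ 8.86 Pa

Reynolds number Re = ρVD/μ = 875 · 0.168 · 0.292 / 0.00667 = 6435.
Re > 4000 → turbulent. Smooth-pipe (Blasius): f = 0.316 Re^(-0.25) = 0.316/(6435)^0.25 = 0.03528.
Darcy-Weisbach: ΔP = f(L/D)(ρV²/2) = 0.03528·(5.94/0.292)·(875·0.168²/2) = 0.03528·20.34·12.35 = 8.862 Pa.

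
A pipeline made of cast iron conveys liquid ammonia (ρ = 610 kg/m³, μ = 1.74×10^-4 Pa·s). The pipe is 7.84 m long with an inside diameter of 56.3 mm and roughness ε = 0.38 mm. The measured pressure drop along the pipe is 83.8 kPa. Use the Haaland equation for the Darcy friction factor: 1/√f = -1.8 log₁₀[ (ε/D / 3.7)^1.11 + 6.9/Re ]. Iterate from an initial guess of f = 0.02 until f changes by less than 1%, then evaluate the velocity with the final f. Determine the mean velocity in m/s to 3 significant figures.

Rearranging Darcy-Weisbach: V = √(2·ΔP·D/(f·L·ρ)). With ε/D = 0.00038/0.0563 = 0.00675, iterate starting from f = 0.02:
  f = 0.02 → V = √(2·8.38e+04·0.0563/(0.02·7.84·610)) = 9.932 m/s; Re = ρVD/μ = 1.96e+06; f → 0.03343
  f = 0.03343 → V = 7.683 m/s; Re = 1.516e+06; f → 0.03344
Converged (Δf/f < 1%). With the final f = 0.03344: V = √(2·8.38e+04·0.0563/(0.03344·7.84·610)) = 7.681 m/s.

V ≈ 7.68 m/s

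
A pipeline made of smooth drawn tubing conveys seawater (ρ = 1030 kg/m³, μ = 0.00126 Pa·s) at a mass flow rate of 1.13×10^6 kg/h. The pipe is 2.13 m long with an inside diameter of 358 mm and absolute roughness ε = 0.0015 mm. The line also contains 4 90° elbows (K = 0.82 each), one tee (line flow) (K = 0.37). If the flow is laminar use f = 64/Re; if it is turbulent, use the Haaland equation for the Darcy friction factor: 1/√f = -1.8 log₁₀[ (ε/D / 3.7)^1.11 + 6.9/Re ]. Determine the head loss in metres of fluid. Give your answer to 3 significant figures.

h_f ≈ 1.74 m

ṁ = 1.13×10^6 kg/h = 1.13×10^6/3600 = 313.9 kg/s.
A = πD²/4 = π(0.358)²/4 = 0.1007 m²; mean velocity V = ṁ/(ρA) = 313.9/(1030 · 0.1007) = 3.027 m/s.
Reynolds number Re = ρVD/μ = 1030 · 3.027 · 0.358 / 0.00126 = 8.86e+05.
Re > 4000 → turbulent. Relative roughness ε/D = 1.5e-06/0.358 = 4.19e-06. Haaland: 1/√f = -1.8 log₁₀[(4.19e-06/3.7)^1.11 + 6.9/8.86e+05] = -1.8 log₁₀[2.51e-07 + 7.79e-06] = 9.171, so f = 0.01189.
Total minor-loss coefficient ΣK = 4·0.82 + 1·0.37 = 3.65.
ΔP = [f·L/D + ΣK]·(ρV²/2) = [0.01189·2.13/0.358 + 3.65]·(1030·3.027²/2) = [0.07075 + 3.65]·4720 = 1.756e+04 Pa.
Head loss h_f = ΔP/(ρg) = 1.756e+04/(1030·9.81) = 1.74 m.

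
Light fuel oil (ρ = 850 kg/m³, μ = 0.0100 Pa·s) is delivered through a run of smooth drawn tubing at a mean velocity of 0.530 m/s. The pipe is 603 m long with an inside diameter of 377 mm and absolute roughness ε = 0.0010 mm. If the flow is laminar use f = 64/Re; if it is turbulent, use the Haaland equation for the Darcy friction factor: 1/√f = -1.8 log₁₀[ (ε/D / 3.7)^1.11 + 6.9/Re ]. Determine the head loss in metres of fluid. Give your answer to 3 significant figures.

Reynolds number Re = ρVD/μ = 850 · 0.53 · 0.377 / 0.01 = 1.698e+04.
Re > 4000 → turbulent. Relative roughness ε/D = 1e-06/0.377 = 2.65e-06. Haaland: 1/√f = -1.8 log₁₀[(2.65e-06/3.7)^1.11 + 6.9/1.698e+04] = -1.8 log₁₀[1.51e-07 + 0.000406] = 6.104, so f = 0.02684.
Darcy-Weisbach: ΔP = f(L/D)(ρV²/2) = 0.02684·(603/0.377)·(850·0.53²/2) = 0.02684·1599·119.4 = 5125 Pa.
Head loss h_f = ΔP/(ρg) = 5125/(850·9.81) = 0.615 m.

h_f ≈ 0.615 m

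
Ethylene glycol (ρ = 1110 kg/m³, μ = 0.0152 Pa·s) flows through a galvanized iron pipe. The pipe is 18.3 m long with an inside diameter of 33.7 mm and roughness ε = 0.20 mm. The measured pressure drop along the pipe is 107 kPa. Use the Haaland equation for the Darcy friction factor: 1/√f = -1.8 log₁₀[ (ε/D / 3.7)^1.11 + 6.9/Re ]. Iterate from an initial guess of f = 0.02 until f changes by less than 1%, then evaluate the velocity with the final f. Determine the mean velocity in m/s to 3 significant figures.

Rearranging Darcy-Weisbach: V = √(2·ΔP·D/(f·L·ρ)). With ε/D = 0.0002/0.0337 = 0.00593, iterate starting from f = 0.02:
  f = 0.02 → V = √(2·1.07e+05·0.0337/(0.02·18.3·1110)) = 4.213 m/s; Re = ρVD/μ = 1.037e+04; f → 0.03835
  f = 0.03835 → V = 3.043 m/s; Re = 7488; f → 0.04032
  f = 0.04032 → V = 2.967 m/s; Re = 7302; f → 0.0405
Converged (Δf/f < 1%). With the final f = 0.0405: V = √(2·1.07e+05·0.0337/(0.0405·18.3·1110)) = 2.961 m/s.

V ≈ 2.96 m/s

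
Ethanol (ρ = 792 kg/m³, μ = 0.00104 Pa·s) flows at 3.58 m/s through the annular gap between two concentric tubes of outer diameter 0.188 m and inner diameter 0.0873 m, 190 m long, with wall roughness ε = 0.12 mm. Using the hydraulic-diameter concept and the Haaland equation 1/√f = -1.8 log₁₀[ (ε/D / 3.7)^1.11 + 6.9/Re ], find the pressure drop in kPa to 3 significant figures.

ΔP ≈ 205 kPa

Hydraulic diameter D_h = 4A/P = D_o - D_i = 0.188 - 0.0873 = 0.1007 m.
Re = ρVD_h/μ = 792·3.58·0.1007/0.00104 = 2.745e+05.
ε/D_h = 0.00012/0.1007 = 0.00119; Haaland gives 1/√f = -1.8 log₁₀[0.000133+2.51e-05] = 6.842, so f = 0.02136.
ΔP = f(L/D_h)(ρV²/2) = 0.02136·190/0.1007·5075 = 2.046e+05 Pa.
ΔP = 205 kPa.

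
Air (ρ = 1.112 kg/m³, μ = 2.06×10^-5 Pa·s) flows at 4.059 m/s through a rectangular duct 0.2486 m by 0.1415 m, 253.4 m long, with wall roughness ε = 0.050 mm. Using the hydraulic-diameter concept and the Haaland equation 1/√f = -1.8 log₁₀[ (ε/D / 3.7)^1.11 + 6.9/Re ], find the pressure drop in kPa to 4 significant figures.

ΔP ≈ 0.2907 kPa

Hydraulic diameter D_h = 4A/P = 4·(0.2486·0.1415)/(2·(0.2486+0.1415)) = 0.1407/0.7802 = 0.1803 m.
Re = ρVD_h/μ = 1.112·4.059·0.1803/2.06e-05 = 3.952e+04.
ε/D_h = 5e-05/0.1803 = 0.000277; Haaland gives 1/√f = -1.8 log₁₀[2.64e-05+0.000175] = 6.654, so f = 0.02258.
ΔP = f(L/D_h)(ρV²/2) = 0.02258·253.4/0.1803·9.16 = 290.7 Pa.
ΔP = 0.2907 kPa.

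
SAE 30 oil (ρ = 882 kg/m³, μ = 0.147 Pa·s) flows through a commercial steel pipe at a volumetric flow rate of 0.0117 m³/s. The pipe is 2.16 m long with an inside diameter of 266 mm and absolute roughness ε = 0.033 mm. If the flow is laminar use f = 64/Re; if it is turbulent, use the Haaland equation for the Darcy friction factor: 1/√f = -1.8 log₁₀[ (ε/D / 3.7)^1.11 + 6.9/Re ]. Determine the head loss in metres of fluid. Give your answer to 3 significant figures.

h_f ≈ 0.00349 m

Cross-sectional area A = πD²/4 = π(0.266)²/4 = 0.05557 m²; mean velocity V = Q/A = 0.0117/0.05557 = 0.2105 m/s.
Reynolds number Re = ρVD/μ = 882 · 0.2105 · 0.266 / 0.147 = 336.
Re < 2300 → laminar flow, so f = 64/Re = 64/336 = 0.1905 (the turbulent correlation is not needed).
Darcy-Weisbach: ΔP = f(L/D)(ρV²/2) = 0.1905·(2.16/0.266)·(882·0.2105²/2) = 0.1905·8.12·19.55 = 30.23 Pa.
Head loss h_f = ΔP/(ρg) = 30.23/(882·9.81) = 0.00349 m.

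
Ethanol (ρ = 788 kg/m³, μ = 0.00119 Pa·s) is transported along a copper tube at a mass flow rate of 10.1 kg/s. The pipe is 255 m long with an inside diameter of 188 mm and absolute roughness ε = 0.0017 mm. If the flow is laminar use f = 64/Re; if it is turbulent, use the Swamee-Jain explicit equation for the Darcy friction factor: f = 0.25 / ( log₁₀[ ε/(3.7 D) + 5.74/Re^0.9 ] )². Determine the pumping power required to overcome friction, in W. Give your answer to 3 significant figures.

A = πD²/4 = π(0.188)²/4 = 0.02776 m²; mean velocity V = ṁ/(ρA) = 10.1/(788 · 0.02776) = 0.4617 m/s.
Reynolds number Re = ρVD/μ = 788 · 0.4617 · 0.188 / 0.00119 = 5.748e+04.
Re > 4000 → turbulent. Relative roughness ε/D = 1.7e-06/0.188 = 9.04e-06. Swamee-Jain: f = 0.25/(log₁₀[9.04e-06/3.7 + 5.74/5.748e+04^0.9])² = 0.25/(log₁₀[2.44e-06 + 0.000299])² = 0.25/(-3.521)² = 0.02016.
Darcy-Weisbach: ΔP = f(L/D)(ρV²/2) = 0.02016·(255/0.188)·(788·0.4617²/2) = 0.02016·1356·84 = 2297 Pa.
Q = ṁ/ρ = 10.1/788 = 0.01282 m³/s.
Pumping power P = QΔP = 0.01282·2297 = 29.45 W = 29.4 W.

P ≈ 29.4 W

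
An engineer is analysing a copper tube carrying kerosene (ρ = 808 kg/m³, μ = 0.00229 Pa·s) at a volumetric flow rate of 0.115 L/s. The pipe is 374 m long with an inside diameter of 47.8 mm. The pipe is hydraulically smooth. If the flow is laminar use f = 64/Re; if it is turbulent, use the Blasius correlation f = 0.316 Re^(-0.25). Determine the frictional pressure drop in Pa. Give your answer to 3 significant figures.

ΔP ≈ 769 Pa

Q = 0.115 L/s = 0.115/1000 = 0.000115 m³/s.
Cross-sectional area A = πD²/4 = π(0.0478)²/4 = 0.001795 m²; mean velocity V = Q/A = 0.000115/0.001795 = 0.06408 m/s.
Reynolds number Re = ρVD/μ = 808 · 0.06408 · 0.0478 / 0.00229 = 1081.
Re < 2300 → laminar flow, so f = 64/Re = 64/1081 = 0.05921 (the turbulent correlation is not needed).
Darcy-Weisbach: ΔP = f(L/D)(ρV²/2) = 0.05921·(374/0.0478)·(808·0.06408²/2) = 0.05921·7824·1.659 = 768.7 Pa.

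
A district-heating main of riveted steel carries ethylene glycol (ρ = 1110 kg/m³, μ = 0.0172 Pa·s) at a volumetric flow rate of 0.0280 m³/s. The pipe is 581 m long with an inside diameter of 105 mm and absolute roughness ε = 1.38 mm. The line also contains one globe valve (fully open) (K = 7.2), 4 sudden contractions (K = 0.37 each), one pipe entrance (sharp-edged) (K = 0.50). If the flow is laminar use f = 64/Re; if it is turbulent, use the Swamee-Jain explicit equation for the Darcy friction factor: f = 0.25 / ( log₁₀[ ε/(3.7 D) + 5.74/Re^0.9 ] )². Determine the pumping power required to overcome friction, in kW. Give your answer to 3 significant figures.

P ≈ 41.5 kW

Cross-sectional area A = πD²/4 = π(0.105)²/4 = 0.008659 m²; mean velocity V = Q/A = 0.028/0.008659 = 3.234 m/s.
Reynolds number Re = ρVD/μ = 1110 · 3.234 · 0.105 / 0.0172 = 2.191e+04.
Re > 4000 → turbulent. Relative roughness ε/D = 0.00138/0.105 = 0.0131. Swamee-Jain: f = 0.25/(log₁₀[0.0131/3.7 + 5.74/2.191e+04^0.9])² = 0.25/(log₁₀[0.00355 + 0.000712])² = 0.25/(-2.37)² = 0.0445.
Total minor-loss coefficient ΣK = 1·7.2 + 4·0.37 + 1·0.5 = 9.18.
ΔP = [f·L/D + ΣK]·(ρV²/2) = [0.0445·581/0.105 + 9.18]·(1110·3.234²/2) = [246.2 + 9.18]·5803 = 1.482e+06 Pa.
Pumping power P = QΔP = 0.028·1.482e+06 = 41500 W = 41.5 kW.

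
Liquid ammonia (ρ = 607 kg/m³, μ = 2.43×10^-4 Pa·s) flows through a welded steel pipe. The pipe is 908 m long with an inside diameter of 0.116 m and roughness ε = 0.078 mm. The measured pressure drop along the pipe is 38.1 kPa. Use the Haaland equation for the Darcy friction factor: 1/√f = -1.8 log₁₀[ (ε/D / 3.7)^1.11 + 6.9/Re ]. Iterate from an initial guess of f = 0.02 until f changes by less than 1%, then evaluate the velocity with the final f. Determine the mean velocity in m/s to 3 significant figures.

Rearranging Darcy-Weisbach: V = √(2·ΔP·D/(f·L·ρ)). With ε/D = 7.8e-05/0.116 = 0.000672, iterate starting from f = 0.02:
  f = 0.02 → V = √(2·3.81e+04·0.116/(0.02·908·607)) = 0.8955 m/s; Re = ρVD/μ = 2.595e+05; f → 0.01917
  f = 0.01917 → V = 0.9148 m/s; Re = 2.651e+05; f → 0.01914
Converged (Δf/f < 1%). With the final f = 0.01914: V = √(2·3.81e+04·0.116/(0.01914·908·607)) = 0.9153 m/s.

V ≈ 0.915 m/s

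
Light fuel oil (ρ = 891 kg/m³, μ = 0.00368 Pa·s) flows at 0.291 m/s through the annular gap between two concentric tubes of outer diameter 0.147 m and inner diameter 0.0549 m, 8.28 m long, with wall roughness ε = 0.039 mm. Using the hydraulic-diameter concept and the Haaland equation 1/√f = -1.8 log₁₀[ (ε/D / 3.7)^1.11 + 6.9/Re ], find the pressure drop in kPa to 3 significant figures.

ΔP ≈ 0.120 kPa

Hydraulic diameter D_h = 4A/P = D_o - D_i = 0.147 - 0.0549 = 0.0921 m.
Re = ρVD_h/μ = 891·0.291·0.0921/0.00368 = 6489.
ε/D_h = 3.9e-05/0.0921 = 0.000423; Haaland gives 1/√f = -1.8 log₁₀[4.22e-05+0.00106] = 5.322, so f = 0.03531.
ΔP = f(L/D_h)(ρV²/2) = 0.03531·8.28/0.0921·37.73 = 119.8 Pa.
ΔP = 0.120 kPa.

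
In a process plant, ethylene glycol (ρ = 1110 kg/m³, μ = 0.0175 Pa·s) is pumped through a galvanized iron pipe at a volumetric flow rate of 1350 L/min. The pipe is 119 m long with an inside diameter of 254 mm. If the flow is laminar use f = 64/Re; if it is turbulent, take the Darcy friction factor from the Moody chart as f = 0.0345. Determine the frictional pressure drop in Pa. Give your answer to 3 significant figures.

Q = 1350 L/min = 1350/60000 = 0.0225 m³/s.
Cross-sectional area A = πD²/4 = π(0.254)²/4 = 0.05067 m²; mean velocity V = Q/A = 0.0225/0.05067 = 0.444 m/s.
Reynolds number Re = ρVD/μ = 1110 · 0.444 · 0.254 / 0.0175 = 7154.
Re > 4000 → turbulent; use the Moody-chart value f = 0.0345.
Darcy-Weisbach: ΔP = f(L/D)(ρV²/2) = 0.0345·(119/0.254)·(1110·0.444²/2) = 0.0345·468.5·109.4 = 1769 Pa.

ΔP ≈ 1770 Pa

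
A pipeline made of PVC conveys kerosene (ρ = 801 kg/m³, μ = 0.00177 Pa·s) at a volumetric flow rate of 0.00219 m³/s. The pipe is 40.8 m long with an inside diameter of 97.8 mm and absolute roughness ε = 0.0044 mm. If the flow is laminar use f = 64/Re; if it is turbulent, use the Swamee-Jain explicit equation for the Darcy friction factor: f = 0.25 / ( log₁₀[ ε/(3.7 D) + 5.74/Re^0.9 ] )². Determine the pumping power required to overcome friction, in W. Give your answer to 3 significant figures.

Cross-sectional area A = πD²/4 = π(0.0978)²/4 = 0.007512 m²; mean velocity V = Q/A = 0.00219/0.007512 = 0.2915 m/s.
Reynolds number Re = ρVD/μ = 801 · 0.2915 · 0.0978 / 0.00177 = 1.29e+04.
Re > 4000 → turbulent. Relative roughness ε/D = 4.4e-06/0.0978 = 4.5e-05. Swamee-Jain: f = 0.25/(log₁₀[4.5e-05/3.7 + 5.74/1.29e+04^0.9])² = 0.25/(log₁₀[1.22e-05 + 0.00115])² = 0.25/(-2.936)² = 0.029.
Darcy-Weisbach: ΔP = f(L/D)(ρV²/2) = 0.029·(40.8/0.0978)·(801·0.2915²/2) = 0.029·417.2·34.04 = 411.8 Pa.
Pumping power P = QΔP = 0.00219·411.8 = 0.9018 W = 0.902 W.

P ≈ 0.902 W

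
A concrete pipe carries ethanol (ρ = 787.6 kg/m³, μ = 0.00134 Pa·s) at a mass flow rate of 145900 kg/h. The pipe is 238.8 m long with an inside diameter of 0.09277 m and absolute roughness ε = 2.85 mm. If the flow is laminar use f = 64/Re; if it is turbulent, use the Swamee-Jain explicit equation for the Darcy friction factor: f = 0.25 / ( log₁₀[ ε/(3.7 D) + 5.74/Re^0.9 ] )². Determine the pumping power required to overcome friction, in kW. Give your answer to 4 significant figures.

ṁ = 145900 kg/h = 145900/3600 = 40.53 kg/s.
A = πD²/4 = π(0.09277)²/4 = 0.006759 m²; mean velocity V = ṁ/(ρA) = 40.53/(787.6 · 0.006759) = 7.613 m/s.
Reynolds number Re = ρVD/μ = 787.6 · 7.613 · 0.09277 / 0.00134 = 4.151e+05.
Re > 4000 → turbulent. Relative roughness ε/D = 0.00285/0.09277 = 0.0307. Swamee-Jain: f = 0.25/(log₁₀[0.0307/3.7 + 5.74/4.151e+05^0.9])² = 0.25/(log₁₀[0.0083 + 5.04e-05])² = 0.25/(-2.078)² = 0.05789.
Darcy-Weisbach: ΔP = f(L/D)(ρV²/2) = 0.05789·(238.8/0.09277)·(787.6·7.613²/2) = 0.05789·2574·2.282e+04 = 3.401e+06 Pa.
Q = ṁ/ρ = 40.53/787.6 = 0.05146 m³/s.
Pumping power P = QΔP = 0.05146·3.401e+06 = 175000 W = 175.0 kW.

P ≈ 175.0 kW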